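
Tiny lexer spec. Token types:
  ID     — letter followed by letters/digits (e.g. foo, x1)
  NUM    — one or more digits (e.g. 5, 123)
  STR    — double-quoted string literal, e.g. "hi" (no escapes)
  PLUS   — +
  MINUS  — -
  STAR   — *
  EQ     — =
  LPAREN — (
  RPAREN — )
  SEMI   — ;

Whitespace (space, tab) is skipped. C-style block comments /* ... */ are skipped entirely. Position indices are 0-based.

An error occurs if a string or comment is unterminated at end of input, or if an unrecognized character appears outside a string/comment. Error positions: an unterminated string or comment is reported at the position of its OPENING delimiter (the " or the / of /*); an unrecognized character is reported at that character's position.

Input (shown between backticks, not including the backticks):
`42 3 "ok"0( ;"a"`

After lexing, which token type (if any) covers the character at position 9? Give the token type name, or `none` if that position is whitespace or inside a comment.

Answer: NUM

Derivation:
pos=0: emit NUM '42' (now at pos=2)
pos=3: emit NUM '3' (now at pos=4)
pos=5: enter STRING mode
pos=5: emit STR "ok" (now at pos=9)
pos=9: emit NUM '0' (now at pos=10)
pos=10: emit LPAREN '('
pos=12: emit SEMI ';'
pos=13: enter STRING mode
pos=13: emit STR "a" (now at pos=16)
DONE. 7 tokens: [NUM, NUM, STR, NUM, LPAREN, SEMI, STR]
Position 9: char is '0' -> NUM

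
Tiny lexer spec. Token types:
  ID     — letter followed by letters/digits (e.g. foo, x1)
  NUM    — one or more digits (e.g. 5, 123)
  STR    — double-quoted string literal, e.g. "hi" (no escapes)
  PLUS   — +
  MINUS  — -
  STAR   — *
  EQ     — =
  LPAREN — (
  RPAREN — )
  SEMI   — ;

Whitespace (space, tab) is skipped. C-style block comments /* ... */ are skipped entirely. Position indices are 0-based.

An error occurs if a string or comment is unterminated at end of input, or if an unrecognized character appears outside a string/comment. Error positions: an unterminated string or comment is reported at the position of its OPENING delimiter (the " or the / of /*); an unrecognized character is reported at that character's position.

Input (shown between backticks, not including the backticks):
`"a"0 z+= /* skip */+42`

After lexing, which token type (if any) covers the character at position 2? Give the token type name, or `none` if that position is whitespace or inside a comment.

pos=0: enter STRING mode
pos=0: emit STR "a" (now at pos=3)
pos=3: emit NUM '0' (now at pos=4)
pos=5: emit ID 'z' (now at pos=6)
pos=6: emit PLUS '+'
pos=7: emit EQ '='
pos=9: enter COMMENT mode (saw '/*')
exit COMMENT mode (now at pos=19)
pos=19: emit PLUS '+'
pos=20: emit NUM '42' (now at pos=22)
DONE. 7 tokens: [STR, NUM, ID, PLUS, EQ, PLUS, NUM]
Position 2: char is '"' -> STR

Answer: STR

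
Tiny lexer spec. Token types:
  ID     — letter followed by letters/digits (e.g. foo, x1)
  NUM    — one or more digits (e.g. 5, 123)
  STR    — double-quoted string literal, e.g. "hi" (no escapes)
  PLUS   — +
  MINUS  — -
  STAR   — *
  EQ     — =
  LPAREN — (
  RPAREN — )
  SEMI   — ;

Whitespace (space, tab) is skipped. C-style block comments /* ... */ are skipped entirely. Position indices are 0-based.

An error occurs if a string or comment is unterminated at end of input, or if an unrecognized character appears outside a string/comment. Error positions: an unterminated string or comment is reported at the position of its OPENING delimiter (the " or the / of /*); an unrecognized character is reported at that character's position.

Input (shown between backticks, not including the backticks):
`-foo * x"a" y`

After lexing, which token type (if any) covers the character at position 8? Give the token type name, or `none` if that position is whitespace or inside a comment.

Answer: STR

Derivation:
pos=0: emit MINUS '-'
pos=1: emit ID 'foo' (now at pos=4)
pos=5: emit STAR '*'
pos=7: emit ID 'x' (now at pos=8)
pos=8: enter STRING mode
pos=8: emit STR "a" (now at pos=11)
pos=12: emit ID 'y' (now at pos=13)
DONE. 6 tokens: [MINUS, ID, STAR, ID, STR, ID]
Position 8: char is '"' -> STR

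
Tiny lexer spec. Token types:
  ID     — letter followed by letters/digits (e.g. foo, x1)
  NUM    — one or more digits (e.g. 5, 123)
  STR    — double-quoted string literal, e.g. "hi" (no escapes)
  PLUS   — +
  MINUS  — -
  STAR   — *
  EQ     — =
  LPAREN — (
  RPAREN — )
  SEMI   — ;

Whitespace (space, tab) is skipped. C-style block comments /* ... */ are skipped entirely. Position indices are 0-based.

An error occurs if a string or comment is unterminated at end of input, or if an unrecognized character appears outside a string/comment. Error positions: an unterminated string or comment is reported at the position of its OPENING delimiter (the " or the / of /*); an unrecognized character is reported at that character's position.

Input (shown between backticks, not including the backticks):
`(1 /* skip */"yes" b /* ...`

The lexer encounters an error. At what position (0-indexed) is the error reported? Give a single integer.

pos=0: emit LPAREN '('
pos=1: emit NUM '1' (now at pos=2)
pos=3: enter COMMENT mode (saw '/*')
exit COMMENT mode (now at pos=13)
pos=13: enter STRING mode
pos=13: emit STR "yes" (now at pos=18)
pos=19: emit ID 'b' (now at pos=20)
pos=21: enter COMMENT mode (saw '/*')
pos=21: ERROR — unterminated comment (reached EOF)

Answer: 21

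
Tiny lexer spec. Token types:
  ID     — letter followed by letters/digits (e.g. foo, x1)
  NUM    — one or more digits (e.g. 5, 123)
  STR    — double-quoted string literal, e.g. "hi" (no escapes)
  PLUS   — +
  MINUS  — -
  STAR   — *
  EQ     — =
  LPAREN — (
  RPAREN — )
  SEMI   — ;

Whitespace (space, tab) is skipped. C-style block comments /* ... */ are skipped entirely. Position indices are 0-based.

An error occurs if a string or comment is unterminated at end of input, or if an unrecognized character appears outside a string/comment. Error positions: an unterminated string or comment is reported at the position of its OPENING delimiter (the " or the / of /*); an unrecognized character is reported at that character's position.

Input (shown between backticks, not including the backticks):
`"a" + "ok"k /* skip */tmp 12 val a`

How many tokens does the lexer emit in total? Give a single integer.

pos=0: enter STRING mode
pos=0: emit STR "a" (now at pos=3)
pos=4: emit PLUS '+'
pos=6: enter STRING mode
pos=6: emit STR "ok" (now at pos=10)
pos=10: emit ID 'k' (now at pos=11)
pos=12: enter COMMENT mode (saw '/*')
exit COMMENT mode (now at pos=22)
pos=22: emit ID 'tmp' (now at pos=25)
pos=26: emit NUM '12' (now at pos=28)
pos=29: emit ID 'val' (now at pos=32)
pos=33: emit ID 'a' (now at pos=34)
DONE. 8 tokens: [STR, PLUS, STR, ID, ID, NUM, ID, ID]

Answer: 8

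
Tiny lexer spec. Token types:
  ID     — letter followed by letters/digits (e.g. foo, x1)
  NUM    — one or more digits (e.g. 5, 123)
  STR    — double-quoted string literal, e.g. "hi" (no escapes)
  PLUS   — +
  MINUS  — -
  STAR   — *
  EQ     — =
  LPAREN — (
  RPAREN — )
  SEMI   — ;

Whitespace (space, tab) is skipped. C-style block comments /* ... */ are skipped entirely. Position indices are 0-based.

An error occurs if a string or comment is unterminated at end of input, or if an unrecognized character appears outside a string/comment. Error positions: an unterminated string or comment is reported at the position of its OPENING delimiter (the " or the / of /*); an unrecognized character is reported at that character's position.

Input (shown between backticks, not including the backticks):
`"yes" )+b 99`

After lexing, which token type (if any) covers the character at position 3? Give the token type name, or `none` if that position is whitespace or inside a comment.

pos=0: enter STRING mode
pos=0: emit STR "yes" (now at pos=5)
pos=6: emit RPAREN ')'
pos=7: emit PLUS '+'
pos=8: emit ID 'b' (now at pos=9)
pos=10: emit NUM '99' (now at pos=12)
DONE. 5 tokens: [STR, RPAREN, PLUS, ID, NUM]
Position 3: char is 's' -> STR

Answer: STR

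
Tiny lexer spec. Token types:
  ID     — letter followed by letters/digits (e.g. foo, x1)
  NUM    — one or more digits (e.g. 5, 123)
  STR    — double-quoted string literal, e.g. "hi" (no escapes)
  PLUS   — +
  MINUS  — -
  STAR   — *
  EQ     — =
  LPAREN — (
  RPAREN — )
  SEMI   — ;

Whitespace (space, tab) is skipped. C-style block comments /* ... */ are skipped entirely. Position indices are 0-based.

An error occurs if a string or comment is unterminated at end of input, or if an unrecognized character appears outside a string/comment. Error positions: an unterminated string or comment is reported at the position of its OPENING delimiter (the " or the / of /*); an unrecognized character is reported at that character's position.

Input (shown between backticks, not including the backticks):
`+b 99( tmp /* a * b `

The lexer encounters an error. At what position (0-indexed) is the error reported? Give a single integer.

Answer: 11

Derivation:
pos=0: emit PLUS '+'
pos=1: emit ID 'b' (now at pos=2)
pos=3: emit NUM '99' (now at pos=5)
pos=5: emit LPAREN '('
pos=7: emit ID 'tmp' (now at pos=10)
pos=11: enter COMMENT mode (saw '/*')
pos=11: ERROR — unterminated comment (reached EOF)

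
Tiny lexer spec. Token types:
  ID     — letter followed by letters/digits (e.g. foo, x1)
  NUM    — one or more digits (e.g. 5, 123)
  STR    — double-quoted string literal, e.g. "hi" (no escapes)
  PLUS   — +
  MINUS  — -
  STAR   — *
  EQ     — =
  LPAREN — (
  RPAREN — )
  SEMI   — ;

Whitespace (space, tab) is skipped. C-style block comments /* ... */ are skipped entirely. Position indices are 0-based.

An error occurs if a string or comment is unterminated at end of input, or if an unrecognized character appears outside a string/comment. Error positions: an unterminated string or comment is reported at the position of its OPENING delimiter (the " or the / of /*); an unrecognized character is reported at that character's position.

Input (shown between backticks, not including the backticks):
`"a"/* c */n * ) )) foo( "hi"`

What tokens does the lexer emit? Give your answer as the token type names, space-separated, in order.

Answer: STR ID STAR RPAREN RPAREN RPAREN ID LPAREN STR

Derivation:
pos=0: enter STRING mode
pos=0: emit STR "a" (now at pos=3)
pos=3: enter COMMENT mode (saw '/*')
exit COMMENT mode (now at pos=10)
pos=10: emit ID 'n' (now at pos=11)
pos=12: emit STAR '*'
pos=14: emit RPAREN ')'
pos=16: emit RPAREN ')'
pos=17: emit RPAREN ')'
pos=19: emit ID 'foo' (now at pos=22)
pos=22: emit LPAREN '('
pos=24: enter STRING mode
pos=24: emit STR "hi" (now at pos=28)
DONE. 9 tokens: [STR, ID, STAR, RPAREN, RPAREN, RPAREN, ID, LPAREN, STR]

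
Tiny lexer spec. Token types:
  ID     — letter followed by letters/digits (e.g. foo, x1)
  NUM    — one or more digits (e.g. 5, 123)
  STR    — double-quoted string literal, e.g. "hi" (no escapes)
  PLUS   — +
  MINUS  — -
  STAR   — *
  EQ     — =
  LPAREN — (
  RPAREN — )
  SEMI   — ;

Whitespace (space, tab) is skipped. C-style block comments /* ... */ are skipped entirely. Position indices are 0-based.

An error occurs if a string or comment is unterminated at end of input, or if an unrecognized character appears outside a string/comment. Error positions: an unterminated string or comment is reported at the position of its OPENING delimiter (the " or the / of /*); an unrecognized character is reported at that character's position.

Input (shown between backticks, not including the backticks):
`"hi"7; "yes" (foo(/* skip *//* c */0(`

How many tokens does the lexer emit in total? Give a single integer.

Answer: 9

Derivation:
pos=0: enter STRING mode
pos=0: emit STR "hi" (now at pos=4)
pos=4: emit NUM '7' (now at pos=5)
pos=5: emit SEMI ';'
pos=7: enter STRING mode
pos=7: emit STR "yes" (now at pos=12)
pos=13: emit LPAREN '('
pos=14: emit ID 'foo' (now at pos=17)
pos=17: emit LPAREN '('
pos=18: enter COMMENT mode (saw '/*')
exit COMMENT mode (now at pos=28)
pos=28: enter COMMENT mode (saw '/*')
exit COMMENT mode (now at pos=35)
pos=35: emit NUM '0' (now at pos=36)
pos=36: emit LPAREN '('
DONE. 9 tokens: [STR, NUM, SEMI, STR, LPAREN, ID, LPAREN, NUM, LPAREN]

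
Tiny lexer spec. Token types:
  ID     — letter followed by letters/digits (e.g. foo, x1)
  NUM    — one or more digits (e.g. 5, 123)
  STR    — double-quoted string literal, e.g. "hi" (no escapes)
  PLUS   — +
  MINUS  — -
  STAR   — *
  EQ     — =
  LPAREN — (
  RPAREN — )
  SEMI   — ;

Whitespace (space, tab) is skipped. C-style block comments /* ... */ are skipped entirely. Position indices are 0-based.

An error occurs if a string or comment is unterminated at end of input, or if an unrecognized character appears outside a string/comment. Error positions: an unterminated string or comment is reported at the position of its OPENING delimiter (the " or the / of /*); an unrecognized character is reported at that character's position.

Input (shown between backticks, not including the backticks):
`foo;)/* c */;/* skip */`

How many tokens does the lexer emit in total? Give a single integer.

pos=0: emit ID 'foo' (now at pos=3)
pos=3: emit SEMI ';'
pos=4: emit RPAREN ')'
pos=5: enter COMMENT mode (saw '/*')
exit COMMENT mode (now at pos=12)
pos=12: emit SEMI ';'
pos=13: enter COMMENT mode (saw '/*')
exit COMMENT mode (now at pos=23)
DONE. 4 tokens: [ID, SEMI, RPAREN, SEMI]

Answer: 4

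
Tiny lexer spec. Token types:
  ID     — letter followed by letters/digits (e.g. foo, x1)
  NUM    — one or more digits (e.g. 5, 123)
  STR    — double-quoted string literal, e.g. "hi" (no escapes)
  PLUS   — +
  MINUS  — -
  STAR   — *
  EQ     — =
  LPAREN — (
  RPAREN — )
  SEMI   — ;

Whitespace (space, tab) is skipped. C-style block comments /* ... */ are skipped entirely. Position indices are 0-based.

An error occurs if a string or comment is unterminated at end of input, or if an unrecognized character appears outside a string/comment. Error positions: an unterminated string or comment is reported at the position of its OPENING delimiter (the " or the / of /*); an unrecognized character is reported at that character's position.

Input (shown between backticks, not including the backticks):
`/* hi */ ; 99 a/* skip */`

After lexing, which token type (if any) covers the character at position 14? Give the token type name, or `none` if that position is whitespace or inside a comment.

Answer: ID

Derivation:
pos=0: enter COMMENT mode (saw '/*')
exit COMMENT mode (now at pos=8)
pos=9: emit SEMI ';'
pos=11: emit NUM '99' (now at pos=13)
pos=14: emit ID 'a' (now at pos=15)
pos=15: enter COMMENT mode (saw '/*')
exit COMMENT mode (now at pos=25)
DONE. 3 tokens: [SEMI, NUM, ID]
Position 14: char is 'a' -> ID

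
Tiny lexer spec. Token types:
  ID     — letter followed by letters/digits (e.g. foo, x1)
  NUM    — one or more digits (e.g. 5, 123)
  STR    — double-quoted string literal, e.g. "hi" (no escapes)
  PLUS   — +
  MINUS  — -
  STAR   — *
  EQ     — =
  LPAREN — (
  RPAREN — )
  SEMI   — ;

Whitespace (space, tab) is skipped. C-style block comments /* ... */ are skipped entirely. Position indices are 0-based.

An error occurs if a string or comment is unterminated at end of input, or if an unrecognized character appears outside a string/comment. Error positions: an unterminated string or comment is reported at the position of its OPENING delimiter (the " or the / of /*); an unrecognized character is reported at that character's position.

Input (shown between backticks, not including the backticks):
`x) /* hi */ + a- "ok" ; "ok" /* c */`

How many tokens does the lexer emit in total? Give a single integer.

pos=0: emit ID 'x' (now at pos=1)
pos=1: emit RPAREN ')'
pos=3: enter COMMENT mode (saw '/*')
exit COMMENT mode (now at pos=11)
pos=12: emit PLUS '+'
pos=14: emit ID 'a' (now at pos=15)
pos=15: emit MINUS '-'
pos=17: enter STRING mode
pos=17: emit STR "ok" (now at pos=21)
pos=22: emit SEMI ';'
pos=24: enter STRING mode
pos=24: emit STR "ok" (now at pos=28)
pos=29: enter COMMENT mode (saw '/*')
exit COMMENT mode (now at pos=36)
DONE. 8 tokens: [ID, RPAREN, PLUS, ID, MINUS, STR, SEMI, STR]

Answer: 8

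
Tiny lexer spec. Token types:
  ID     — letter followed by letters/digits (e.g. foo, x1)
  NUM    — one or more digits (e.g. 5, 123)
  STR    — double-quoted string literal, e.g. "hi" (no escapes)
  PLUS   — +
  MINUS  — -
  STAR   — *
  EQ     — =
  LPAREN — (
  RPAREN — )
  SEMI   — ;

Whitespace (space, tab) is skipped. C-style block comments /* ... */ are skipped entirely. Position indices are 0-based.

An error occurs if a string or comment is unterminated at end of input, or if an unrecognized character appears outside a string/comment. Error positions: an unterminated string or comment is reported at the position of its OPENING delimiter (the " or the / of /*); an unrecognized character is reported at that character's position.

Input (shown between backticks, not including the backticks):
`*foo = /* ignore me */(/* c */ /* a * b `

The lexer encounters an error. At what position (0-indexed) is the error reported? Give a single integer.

Answer: 31

Derivation:
pos=0: emit STAR '*'
pos=1: emit ID 'foo' (now at pos=4)
pos=5: emit EQ '='
pos=7: enter COMMENT mode (saw '/*')
exit COMMENT mode (now at pos=22)
pos=22: emit LPAREN '('
pos=23: enter COMMENT mode (saw '/*')
exit COMMENT mode (now at pos=30)
pos=31: enter COMMENT mode (saw '/*')
pos=31: ERROR — unterminated comment (reached EOF)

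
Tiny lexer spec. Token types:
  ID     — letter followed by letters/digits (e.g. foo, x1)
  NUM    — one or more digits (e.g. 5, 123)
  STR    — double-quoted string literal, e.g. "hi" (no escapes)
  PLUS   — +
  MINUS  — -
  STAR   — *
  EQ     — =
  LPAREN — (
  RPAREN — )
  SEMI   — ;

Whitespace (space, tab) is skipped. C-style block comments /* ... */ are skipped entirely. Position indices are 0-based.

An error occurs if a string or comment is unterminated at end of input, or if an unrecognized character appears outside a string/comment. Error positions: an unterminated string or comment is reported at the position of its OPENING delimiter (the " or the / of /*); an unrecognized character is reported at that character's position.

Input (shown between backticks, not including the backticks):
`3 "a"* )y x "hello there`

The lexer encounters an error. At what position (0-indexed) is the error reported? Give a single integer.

pos=0: emit NUM '3' (now at pos=1)
pos=2: enter STRING mode
pos=2: emit STR "a" (now at pos=5)
pos=5: emit STAR '*'
pos=7: emit RPAREN ')'
pos=8: emit ID 'y' (now at pos=9)
pos=10: emit ID 'x' (now at pos=11)
pos=12: enter STRING mode
pos=12: ERROR — unterminated string

Answer: 12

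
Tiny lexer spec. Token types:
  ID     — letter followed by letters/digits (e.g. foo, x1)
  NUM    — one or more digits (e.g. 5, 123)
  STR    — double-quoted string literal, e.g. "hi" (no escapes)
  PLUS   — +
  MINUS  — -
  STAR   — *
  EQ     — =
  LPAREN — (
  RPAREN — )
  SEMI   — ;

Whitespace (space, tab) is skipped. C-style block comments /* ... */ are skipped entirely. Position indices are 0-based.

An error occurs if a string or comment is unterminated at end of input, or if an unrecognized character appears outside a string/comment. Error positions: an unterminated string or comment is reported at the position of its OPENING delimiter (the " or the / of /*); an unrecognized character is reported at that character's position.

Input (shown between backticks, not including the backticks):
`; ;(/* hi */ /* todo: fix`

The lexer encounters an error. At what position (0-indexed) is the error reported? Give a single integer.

Answer: 13

Derivation:
pos=0: emit SEMI ';'
pos=2: emit SEMI ';'
pos=3: emit LPAREN '('
pos=4: enter COMMENT mode (saw '/*')
exit COMMENT mode (now at pos=12)
pos=13: enter COMMENT mode (saw '/*')
pos=13: ERROR — unterminated comment (reached EOF)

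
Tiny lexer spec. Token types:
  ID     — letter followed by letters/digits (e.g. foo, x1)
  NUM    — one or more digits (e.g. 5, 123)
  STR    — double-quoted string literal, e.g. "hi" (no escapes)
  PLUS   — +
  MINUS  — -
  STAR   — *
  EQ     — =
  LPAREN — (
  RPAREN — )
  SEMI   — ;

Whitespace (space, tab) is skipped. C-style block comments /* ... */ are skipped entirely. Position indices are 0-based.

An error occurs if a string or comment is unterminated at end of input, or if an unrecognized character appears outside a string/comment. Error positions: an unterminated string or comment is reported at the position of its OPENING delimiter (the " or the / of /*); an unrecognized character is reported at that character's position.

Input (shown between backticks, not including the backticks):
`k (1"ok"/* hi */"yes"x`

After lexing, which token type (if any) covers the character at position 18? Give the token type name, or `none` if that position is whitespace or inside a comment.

Answer: STR

Derivation:
pos=0: emit ID 'k' (now at pos=1)
pos=2: emit LPAREN '('
pos=3: emit NUM '1' (now at pos=4)
pos=4: enter STRING mode
pos=4: emit STR "ok" (now at pos=8)
pos=8: enter COMMENT mode (saw '/*')
exit COMMENT mode (now at pos=16)
pos=16: enter STRING mode
pos=16: emit STR "yes" (now at pos=21)
pos=21: emit ID 'x' (now at pos=22)
DONE. 6 tokens: [ID, LPAREN, NUM, STR, STR, ID]
Position 18: char is 'e' -> STR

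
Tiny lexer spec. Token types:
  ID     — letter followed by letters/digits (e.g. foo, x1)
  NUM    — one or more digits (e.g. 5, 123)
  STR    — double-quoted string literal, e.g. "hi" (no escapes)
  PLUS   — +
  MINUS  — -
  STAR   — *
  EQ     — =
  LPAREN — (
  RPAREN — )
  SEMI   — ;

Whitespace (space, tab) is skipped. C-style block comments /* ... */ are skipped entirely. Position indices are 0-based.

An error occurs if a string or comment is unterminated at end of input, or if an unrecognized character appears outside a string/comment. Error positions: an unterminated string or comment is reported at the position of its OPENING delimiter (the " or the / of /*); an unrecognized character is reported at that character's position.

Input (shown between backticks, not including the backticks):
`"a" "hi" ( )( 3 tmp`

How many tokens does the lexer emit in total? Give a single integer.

pos=0: enter STRING mode
pos=0: emit STR "a" (now at pos=3)
pos=4: enter STRING mode
pos=4: emit STR "hi" (now at pos=8)
pos=9: emit LPAREN '('
pos=11: emit RPAREN ')'
pos=12: emit LPAREN '('
pos=14: emit NUM '3' (now at pos=15)
pos=16: emit ID 'tmp' (now at pos=19)
DONE. 7 tokens: [STR, STR, LPAREN, RPAREN, LPAREN, NUM, ID]

Answer: 7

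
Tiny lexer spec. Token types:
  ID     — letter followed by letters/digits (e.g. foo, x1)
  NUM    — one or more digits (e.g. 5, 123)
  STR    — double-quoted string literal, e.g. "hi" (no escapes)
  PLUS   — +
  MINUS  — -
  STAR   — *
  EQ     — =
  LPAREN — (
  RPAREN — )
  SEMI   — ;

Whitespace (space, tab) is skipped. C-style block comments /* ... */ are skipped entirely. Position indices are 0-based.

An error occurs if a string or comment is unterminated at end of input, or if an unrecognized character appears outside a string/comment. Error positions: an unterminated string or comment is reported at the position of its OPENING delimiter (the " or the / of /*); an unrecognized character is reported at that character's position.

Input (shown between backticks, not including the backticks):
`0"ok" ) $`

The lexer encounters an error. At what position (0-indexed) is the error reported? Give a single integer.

pos=0: emit NUM '0' (now at pos=1)
pos=1: enter STRING mode
pos=1: emit STR "ok" (now at pos=5)
pos=6: emit RPAREN ')'
pos=8: ERROR — unrecognized char '$'

Answer: 8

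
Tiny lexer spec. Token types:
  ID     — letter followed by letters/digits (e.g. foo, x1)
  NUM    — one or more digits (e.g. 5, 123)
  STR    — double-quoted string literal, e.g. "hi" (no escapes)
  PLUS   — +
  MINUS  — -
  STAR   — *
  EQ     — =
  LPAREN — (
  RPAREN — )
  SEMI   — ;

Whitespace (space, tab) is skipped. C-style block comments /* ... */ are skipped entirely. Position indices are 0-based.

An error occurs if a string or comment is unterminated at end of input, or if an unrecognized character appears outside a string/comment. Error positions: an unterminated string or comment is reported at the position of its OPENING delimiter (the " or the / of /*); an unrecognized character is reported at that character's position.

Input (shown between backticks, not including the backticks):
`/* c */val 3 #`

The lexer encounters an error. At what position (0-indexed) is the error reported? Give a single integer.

Answer: 13

Derivation:
pos=0: enter COMMENT mode (saw '/*')
exit COMMENT mode (now at pos=7)
pos=7: emit ID 'val' (now at pos=10)
pos=11: emit NUM '3' (now at pos=12)
pos=13: ERROR — unrecognized char '#'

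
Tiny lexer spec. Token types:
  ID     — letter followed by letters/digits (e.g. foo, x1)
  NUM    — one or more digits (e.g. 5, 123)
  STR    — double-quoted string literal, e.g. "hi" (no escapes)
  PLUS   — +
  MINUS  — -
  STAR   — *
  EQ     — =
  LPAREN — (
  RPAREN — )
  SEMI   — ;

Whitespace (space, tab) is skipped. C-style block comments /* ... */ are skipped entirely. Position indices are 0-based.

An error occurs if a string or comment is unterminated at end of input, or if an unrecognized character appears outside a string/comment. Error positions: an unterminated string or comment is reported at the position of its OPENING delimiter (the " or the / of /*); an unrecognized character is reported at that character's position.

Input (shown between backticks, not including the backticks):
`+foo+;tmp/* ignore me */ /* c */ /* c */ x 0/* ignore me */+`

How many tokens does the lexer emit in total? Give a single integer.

Answer: 8

Derivation:
pos=0: emit PLUS '+'
pos=1: emit ID 'foo' (now at pos=4)
pos=4: emit PLUS '+'
pos=5: emit SEMI ';'
pos=6: emit ID 'tmp' (now at pos=9)
pos=9: enter COMMENT mode (saw '/*')
exit COMMENT mode (now at pos=24)
pos=25: enter COMMENT mode (saw '/*')
exit COMMENT mode (now at pos=32)
pos=33: enter COMMENT mode (saw '/*')
exit COMMENT mode (now at pos=40)
pos=41: emit ID 'x' (now at pos=42)
pos=43: emit NUM '0' (now at pos=44)
pos=44: enter COMMENT mode (saw '/*')
exit COMMENT mode (now at pos=59)
pos=59: emit PLUS '+'
DONE. 8 tokens: [PLUS, ID, PLUS, SEMI, ID, ID, NUM, PLUS]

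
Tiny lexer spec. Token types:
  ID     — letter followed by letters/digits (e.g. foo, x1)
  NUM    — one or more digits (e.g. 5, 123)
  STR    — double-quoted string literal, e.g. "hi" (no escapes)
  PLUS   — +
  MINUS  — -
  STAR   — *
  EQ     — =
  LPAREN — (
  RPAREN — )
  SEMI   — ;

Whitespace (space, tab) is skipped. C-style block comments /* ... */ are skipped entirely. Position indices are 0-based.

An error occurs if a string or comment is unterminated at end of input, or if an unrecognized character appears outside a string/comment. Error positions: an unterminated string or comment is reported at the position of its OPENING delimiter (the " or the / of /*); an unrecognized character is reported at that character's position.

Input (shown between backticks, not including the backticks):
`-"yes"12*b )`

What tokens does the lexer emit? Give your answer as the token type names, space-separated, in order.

pos=0: emit MINUS '-'
pos=1: enter STRING mode
pos=1: emit STR "yes" (now at pos=6)
pos=6: emit NUM '12' (now at pos=8)
pos=8: emit STAR '*'
pos=9: emit ID 'b' (now at pos=10)
pos=11: emit RPAREN ')'
DONE. 6 tokens: [MINUS, STR, NUM, STAR, ID, RPAREN]

Answer: MINUS STR NUM STAR ID RPAREN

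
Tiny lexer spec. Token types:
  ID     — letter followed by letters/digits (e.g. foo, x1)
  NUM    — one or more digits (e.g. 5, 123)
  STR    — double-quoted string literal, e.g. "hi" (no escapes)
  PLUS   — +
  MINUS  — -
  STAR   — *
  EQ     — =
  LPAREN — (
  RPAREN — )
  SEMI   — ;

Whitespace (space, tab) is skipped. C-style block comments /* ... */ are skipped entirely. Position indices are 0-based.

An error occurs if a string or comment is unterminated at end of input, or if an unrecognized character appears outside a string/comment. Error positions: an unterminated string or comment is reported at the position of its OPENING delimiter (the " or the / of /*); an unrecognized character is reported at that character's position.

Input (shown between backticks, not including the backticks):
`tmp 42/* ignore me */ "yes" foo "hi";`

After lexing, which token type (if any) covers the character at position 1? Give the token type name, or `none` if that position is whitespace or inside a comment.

Answer: ID

Derivation:
pos=0: emit ID 'tmp' (now at pos=3)
pos=4: emit NUM '42' (now at pos=6)
pos=6: enter COMMENT mode (saw '/*')
exit COMMENT mode (now at pos=21)
pos=22: enter STRING mode
pos=22: emit STR "yes" (now at pos=27)
pos=28: emit ID 'foo' (now at pos=31)
pos=32: enter STRING mode
pos=32: emit STR "hi" (now at pos=36)
pos=36: emit SEMI ';'
DONE. 6 tokens: [ID, NUM, STR, ID, STR, SEMI]
Position 1: char is 'm' -> ID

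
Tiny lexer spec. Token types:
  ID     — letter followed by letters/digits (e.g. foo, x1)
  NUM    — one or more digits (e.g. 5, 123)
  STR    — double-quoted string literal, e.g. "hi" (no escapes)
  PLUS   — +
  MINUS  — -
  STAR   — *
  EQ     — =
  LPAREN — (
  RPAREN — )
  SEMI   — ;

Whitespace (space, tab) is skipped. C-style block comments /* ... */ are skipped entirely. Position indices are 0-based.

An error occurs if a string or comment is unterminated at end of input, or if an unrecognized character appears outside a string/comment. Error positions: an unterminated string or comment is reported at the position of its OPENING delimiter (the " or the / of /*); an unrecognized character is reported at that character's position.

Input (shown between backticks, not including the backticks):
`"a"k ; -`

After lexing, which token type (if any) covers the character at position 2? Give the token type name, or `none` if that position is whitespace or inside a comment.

Answer: STR

Derivation:
pos=0: enter STRING mode
pos=0: emit STR "a" (now at pos=3)
pos=3: emit ID 'k' (now at pos=4)
pos=5: emit SEMI ';'
pos=7: emit MINUS '-'
DONE. 4 tokens: [STR, ID, SEMI, MINUS]
Position 2: char is '"' -> STR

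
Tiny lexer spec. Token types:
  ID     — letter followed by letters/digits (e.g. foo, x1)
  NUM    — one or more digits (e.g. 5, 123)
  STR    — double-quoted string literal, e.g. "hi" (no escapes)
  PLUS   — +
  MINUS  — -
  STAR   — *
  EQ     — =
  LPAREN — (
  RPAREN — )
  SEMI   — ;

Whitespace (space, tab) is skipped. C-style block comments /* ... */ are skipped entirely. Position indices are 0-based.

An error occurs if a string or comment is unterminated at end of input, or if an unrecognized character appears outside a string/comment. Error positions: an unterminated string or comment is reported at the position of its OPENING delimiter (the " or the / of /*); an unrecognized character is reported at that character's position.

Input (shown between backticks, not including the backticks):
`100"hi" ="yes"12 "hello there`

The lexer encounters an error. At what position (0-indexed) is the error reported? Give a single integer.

Answer: 17

Derivation:
pos=0: emit NUM '100' (now at pos=3)
pos=3: enter STRING mode
pos=3: emit STR "hi" (now at pos=7)
pos=8: emit EQ '='
pos=9: enter STRING mode
pos=9: emit STR "yes" (now at pos=14)
pos=14: emit NUM '12' (now at pos=16)
pos=17: enter STRING mode
pos=17: ERROR — unterminated string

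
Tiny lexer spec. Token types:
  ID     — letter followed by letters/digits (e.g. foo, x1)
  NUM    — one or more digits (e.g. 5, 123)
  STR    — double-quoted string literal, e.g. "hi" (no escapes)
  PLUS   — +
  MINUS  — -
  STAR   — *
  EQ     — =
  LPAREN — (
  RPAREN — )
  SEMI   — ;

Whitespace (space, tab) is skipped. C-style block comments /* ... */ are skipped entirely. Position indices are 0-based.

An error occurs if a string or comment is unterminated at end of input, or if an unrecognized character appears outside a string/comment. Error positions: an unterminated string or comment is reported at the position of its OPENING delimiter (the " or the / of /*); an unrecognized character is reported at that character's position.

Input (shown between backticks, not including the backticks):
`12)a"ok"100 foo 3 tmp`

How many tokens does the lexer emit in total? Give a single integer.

pos=0: emit NUM '12' (now at pos=2)
pos=2: emit RPAREN ')'
pos=3: emit ID 'a' (now at pos=4)
pos=4: enter STRING mode
pos=4: emit STR "ok" (now at pos=8)
pos=8: emit NUM '100' (now at pos=11)
pos=12: emit ID 'foo' (now at pos=15)
pos=16: emit NUM '3' (now at pos=17)
pos=18: emit ID 'tmp' (now at pos=21)
DONE. 8 tokens: [NUM, RPAREN, ID, STR, NUM, ID, NUM, ID]

Answer: 8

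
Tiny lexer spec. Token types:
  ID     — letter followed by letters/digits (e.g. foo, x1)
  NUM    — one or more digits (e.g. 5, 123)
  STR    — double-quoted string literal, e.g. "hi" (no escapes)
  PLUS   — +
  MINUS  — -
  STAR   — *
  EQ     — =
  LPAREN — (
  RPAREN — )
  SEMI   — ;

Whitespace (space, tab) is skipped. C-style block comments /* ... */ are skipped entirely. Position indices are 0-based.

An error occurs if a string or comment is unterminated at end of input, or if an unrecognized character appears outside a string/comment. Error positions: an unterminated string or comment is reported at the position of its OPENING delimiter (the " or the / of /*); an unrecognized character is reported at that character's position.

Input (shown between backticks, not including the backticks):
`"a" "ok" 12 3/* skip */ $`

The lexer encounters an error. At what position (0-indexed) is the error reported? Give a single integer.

Answer: 24

Derivation:
pos=0: enter STRING mode
pos=0: emit STR "a" (now at pos=3)
pos=4: enter STRING mode
pos=4: emit STR "ok" (now at pos=8)
pos=9: emit NUM '12' (now at pos=11)
pos=12: emit NUM '3' (now at pos=13)
pos=13: enter COMMENT mode (saw '/*')
exit COMMENT mode (now at pos=23)
pos=24: ERROR — unrecognized char '$'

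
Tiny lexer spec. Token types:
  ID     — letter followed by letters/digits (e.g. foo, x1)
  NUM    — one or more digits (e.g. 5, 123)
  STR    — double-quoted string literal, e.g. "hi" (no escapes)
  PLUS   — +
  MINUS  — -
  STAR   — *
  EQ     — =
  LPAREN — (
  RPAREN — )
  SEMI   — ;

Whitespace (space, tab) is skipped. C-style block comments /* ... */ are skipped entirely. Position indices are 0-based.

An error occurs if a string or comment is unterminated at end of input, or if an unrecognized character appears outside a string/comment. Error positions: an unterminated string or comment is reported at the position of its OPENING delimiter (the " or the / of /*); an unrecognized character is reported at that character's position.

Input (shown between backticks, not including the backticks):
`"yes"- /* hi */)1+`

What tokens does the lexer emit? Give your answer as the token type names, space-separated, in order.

Answer: STR MINUS RPAREN NUM PLUS

Derivation:
pos=0: enter STRING mode
pos=0: emit STR "yes" (now at pos=5)
pos=5: emit MINUS '-'
pos=7: enter COMMENT mode (saw '/*')
exit COMMENT mode (now at pos=15)
pos=15: emit RPAREN ')'
pos=16: emit NUM '1' (now at pos=17)
pos=17: emit PLUS '+'
DONE. 5 tokens: [STR, MINUS, RPAREN, NUM, PLUS]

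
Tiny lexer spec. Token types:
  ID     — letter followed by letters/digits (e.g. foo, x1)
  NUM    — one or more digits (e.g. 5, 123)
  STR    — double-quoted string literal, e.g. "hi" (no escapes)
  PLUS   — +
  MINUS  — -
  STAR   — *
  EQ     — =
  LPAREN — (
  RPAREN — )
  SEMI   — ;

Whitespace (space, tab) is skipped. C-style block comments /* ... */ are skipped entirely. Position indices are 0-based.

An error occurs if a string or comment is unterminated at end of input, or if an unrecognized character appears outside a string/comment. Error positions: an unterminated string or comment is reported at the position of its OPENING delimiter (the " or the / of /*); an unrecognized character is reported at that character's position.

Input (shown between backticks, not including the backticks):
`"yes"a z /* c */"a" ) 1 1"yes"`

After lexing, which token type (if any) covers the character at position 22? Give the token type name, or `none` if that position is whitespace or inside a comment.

pos=0: enter STRING mode
pos=0: emit STR "yes" (now at pos=5)
pos=5: emit ID 'a' (now at pos=6)
pos=7: emit ID 'z' (now at pos=8)
pos=9: enter COMMENT mode (saw '/*')
exit COMMENT mode (now at pos=16)
pos=16: enter STRING mode
pos=16: emit STR "a" (now at pos=19)
pos=20: emit RPAREN ')'
pos=22: emit NUM '1' (now at pos=23)
pos=24: emit NUM '1' (now at pos=25)
pos=25: enter STRING mode
pos=25: emit STR "yes" (now at pos=30)
DONE. 8 tokens: [STR, ID, ID, STR, RPAREN, NUM, NUM, STR]
Position 22: char is '1' -> NUM

Answer: NUM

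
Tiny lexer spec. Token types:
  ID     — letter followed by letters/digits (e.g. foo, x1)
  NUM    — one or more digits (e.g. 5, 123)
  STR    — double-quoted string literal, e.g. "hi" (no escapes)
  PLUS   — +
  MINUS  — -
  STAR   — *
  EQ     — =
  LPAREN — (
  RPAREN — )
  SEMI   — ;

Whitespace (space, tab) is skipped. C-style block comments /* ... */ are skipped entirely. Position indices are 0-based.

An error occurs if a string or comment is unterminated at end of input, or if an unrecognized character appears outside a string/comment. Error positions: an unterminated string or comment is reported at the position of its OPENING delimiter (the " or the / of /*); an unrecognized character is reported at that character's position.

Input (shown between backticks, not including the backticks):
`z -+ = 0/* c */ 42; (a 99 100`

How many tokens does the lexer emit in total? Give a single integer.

Answer: 11

Derivation:
pos=0: emit ID 'z' (now at pos=1)
pos=2: emit MINUS '-'
pos=3: emit PLUS '+'
pos=5: emit EQ '='
pos=7: emit NUM '0' (now at pos=8)
pos=8: enter COMMENT mode (saw '/*')
exit COMMENT mode (now at pos=15)
pos=16: emit NUM '42' (now at pos=18)
pos=18: emit SEMI ';'
pos=20: emit LPAREN '('
pos=21: emit ID 'a' (now at pos=22)
pos=23: emit NUM '99' (now at pos=25)
pos=26: emit NUM '100' (now at pos=29)
DONE. 11 tokens: [ID, MINUS, PLUS, EQ, NUM, NUM, SEMI, LPAREN, ID, NUM, NUM]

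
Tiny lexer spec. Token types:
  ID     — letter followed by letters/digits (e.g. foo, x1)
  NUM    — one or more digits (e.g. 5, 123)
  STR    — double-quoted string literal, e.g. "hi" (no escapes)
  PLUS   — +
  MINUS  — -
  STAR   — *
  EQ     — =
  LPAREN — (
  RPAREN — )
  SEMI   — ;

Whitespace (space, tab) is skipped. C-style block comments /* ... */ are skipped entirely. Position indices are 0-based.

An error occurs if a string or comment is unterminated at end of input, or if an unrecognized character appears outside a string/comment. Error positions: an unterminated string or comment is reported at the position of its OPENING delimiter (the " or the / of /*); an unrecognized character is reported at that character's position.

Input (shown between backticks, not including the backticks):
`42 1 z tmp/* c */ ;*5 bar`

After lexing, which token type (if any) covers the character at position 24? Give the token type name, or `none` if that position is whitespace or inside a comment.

Answer: ID

Derivation:
pos=0: emit NUM '42' (now at pos=2)
pos=3: emit NUM '1' (now at pos=4)
pos=5: emit ID 'z' (now at pos=6)
pos=7: emit ID 'tmp' (now at pos=10)
pos=10: enter COMMENT mode (saw '/*')
exit COMMENT mode (now at pos=17)
pos=18: emit SEMI ';'
pos=19: emit STAR '*'
pos=20: emit NUM '5' (now at pos=21)
pos=22: emit ID 'bar' (now at pos=25)
DONE. 8 tokens: [NUM, NUM, ID, ID, SEMI, STAR, NUM, ID]
Position 24: char is 'r' -> ID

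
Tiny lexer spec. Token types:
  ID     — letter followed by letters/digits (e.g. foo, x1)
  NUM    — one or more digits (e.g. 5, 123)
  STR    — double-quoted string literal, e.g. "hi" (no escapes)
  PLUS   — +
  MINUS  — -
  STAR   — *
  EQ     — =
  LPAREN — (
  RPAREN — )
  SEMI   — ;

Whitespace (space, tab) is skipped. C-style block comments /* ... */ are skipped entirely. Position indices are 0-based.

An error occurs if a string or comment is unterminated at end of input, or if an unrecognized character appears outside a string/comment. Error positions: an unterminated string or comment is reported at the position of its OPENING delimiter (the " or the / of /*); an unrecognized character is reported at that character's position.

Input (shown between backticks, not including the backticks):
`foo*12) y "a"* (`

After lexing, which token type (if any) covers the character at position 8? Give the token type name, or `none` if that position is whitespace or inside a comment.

Answer: ID

Derivation:
pos=0: emit ID 'foo' (now at pos=3)
pos=3: emit STAR '*'
pos=4: emit NUM '12' (now at pos=6)
pos=6: emit RPAREN ')'
pos=8: emit ID 'y' (now at pos=9)
pos=10: enter STRING mode
pos=10: emit STR "a" (now at pos=13)
pos=13: emit STAR '*'
pos=15: emit LPAREN '('
DONE. 8 tokens: [ID, STAR, NUM, RPAREN, ID, STR, STAR, LPAREN]
Position 8: char is 'y' -> ID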